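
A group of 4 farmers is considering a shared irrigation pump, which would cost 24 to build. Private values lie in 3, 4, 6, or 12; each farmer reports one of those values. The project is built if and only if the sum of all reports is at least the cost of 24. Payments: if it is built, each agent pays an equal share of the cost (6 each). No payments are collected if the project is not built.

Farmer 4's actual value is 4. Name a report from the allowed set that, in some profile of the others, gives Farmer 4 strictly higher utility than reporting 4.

Suppose Farmer 1 reports 4, Farmer 2 reports 4 and Farmer 3 reports 12.
Report 4: project built, pays 6, utility 4 - 6 = -2.
Report 3: project not built, utility 0.
So reporting 3 beats truth here (0 > -2).

3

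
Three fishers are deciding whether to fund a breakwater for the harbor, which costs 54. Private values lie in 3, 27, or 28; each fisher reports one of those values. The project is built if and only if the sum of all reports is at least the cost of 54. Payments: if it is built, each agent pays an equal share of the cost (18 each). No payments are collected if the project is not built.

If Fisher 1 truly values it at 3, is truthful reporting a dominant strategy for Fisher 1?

Yes

Check each profile of the others' reports and compare truth against every alternative report.
Others report (3, 27): truth gives 0, best alternative gives -15.
Others report (3, 28): truth gives 0, best alternative gives -15.
Others report (27, 3): truth gives 0, best alternative gives -15.
Others report (28, 3): truth gives 0, best alternative gives -15.
Others report (27, 27): truth gives -15, best alternative gives -15.
Others report (27, 28): truth gives -15, best alternative gives -15.
(Remaining 3 profiles checked similarly; truth is weakly best in each.)
In every case the truthful report is at least as good as any alternative, so it is a dominant strategy.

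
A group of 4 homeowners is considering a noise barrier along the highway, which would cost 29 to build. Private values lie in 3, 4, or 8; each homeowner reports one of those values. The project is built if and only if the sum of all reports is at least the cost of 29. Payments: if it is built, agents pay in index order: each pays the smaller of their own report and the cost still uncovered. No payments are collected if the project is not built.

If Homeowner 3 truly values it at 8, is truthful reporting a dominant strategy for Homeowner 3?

Yes

Check each profile of the others' reports and compare truth against every alternative report.
Others report (3, 3, 3): truth gives 0, best alternative gives 0.
Others report (3, 3, 4): truth gives 0, best alternative gives 0.
Others report (3, 3, 8): truth gives 0, best alternative gives 0.
Others report (3, 4, 3): truth gives 0, best alternative gives 0.
Others report (3, 4, 4): truth gives 0, best alternative gives 0.
Others report (3, 4, 8): truth gives 0, best alternative gives 0.
(Remaining 21 profiles checked similarly; truth is weakly best in each.)
In every case the truthful report is at least as good as any alternative, so it is a dominant strategy.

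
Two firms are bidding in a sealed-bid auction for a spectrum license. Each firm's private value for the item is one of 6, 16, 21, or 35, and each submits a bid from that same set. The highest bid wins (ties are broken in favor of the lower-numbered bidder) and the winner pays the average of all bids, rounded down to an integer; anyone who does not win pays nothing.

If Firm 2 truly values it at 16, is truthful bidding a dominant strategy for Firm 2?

Yes

Check each profile of the others' bids and compare truth against every alternative bid.
Others bid (6): truth gives 5, best alternative gives 3.
Others bid (16): truth gives 0, best alternative gives 0.
Others bid (21): truth gives 0, best alternative gives 0.
Others bid (35): truth gives 0, best alternative gives 0.
In every case the truthful bid is at least as good as any alternative, so it is a dominant strategy.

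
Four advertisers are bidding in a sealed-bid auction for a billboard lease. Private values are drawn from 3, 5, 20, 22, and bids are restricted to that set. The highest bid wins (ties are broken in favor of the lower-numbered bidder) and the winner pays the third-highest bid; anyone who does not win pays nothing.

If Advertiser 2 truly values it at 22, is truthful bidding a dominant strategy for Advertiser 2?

Check each profile of the others' bids and compare truth against every alternative bid.
Others bid (3, 3, 22): truth gives 19, best alternative gives 0.
Others bid (3, 22, 3): truth gives 19, best alternative gives 0.
Others bid (20, 3, 3): truth gives 19, best alternative gives 0.
Others bid (3, 5, 22): truth gives 17, best alternative gives 0.
Others bid (3, 22, 5): truth gives 17, best alternative gives 0.
Others bid (5, 3, 22): truth gives 17, best alternative gives 0.
(Remaining 58 profiles checked similarly; truth is weakly best in each.)
In every case the truthful bid is at least as good as any alternative, so it is a dominant strategy.

Yes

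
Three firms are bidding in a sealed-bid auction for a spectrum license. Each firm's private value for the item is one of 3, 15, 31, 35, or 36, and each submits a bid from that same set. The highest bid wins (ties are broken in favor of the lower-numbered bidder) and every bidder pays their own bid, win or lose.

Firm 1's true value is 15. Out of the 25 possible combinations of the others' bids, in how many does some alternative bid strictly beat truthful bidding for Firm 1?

22

Others bid (3, 3): truth gives 0; bid 3 gives 12 > 0. Violating.
Others bid (3, 31): truth gives -15; bid 3 gives -3 > -15. Violating.
Others bid (3, 35): truth gives -15; bid 3 gives -3 > -15. Violating.
Others bid (3, 36): truth gives -15; bid 3 gives -3 > -15. Violating.
Others bid (3, 15): truth gives 0; no alternative beats it.
Others bid (15, 3): truth gives 0; no alternative beats it.
(Checking all 25 profiles: 22 have a profitable deviation, 3 do not.)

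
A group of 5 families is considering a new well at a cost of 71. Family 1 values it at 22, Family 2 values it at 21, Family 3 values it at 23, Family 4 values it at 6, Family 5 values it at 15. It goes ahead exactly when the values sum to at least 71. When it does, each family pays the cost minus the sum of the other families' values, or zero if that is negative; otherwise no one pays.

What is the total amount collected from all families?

18

Total value 87 ≥ cost 71, so it is built.
Family 1: others sum to 65; max(0, 71 - 65) = 6.
Family 2: others sum to 66; max(0, 71 - 66) = 5.
Family 3: others sum to 64; max(0, 71 - 64) = 7.
Family 4: others sum to 81; max(0, 71 - 81) = 0.
Family 5: others sum to 72; max(0, 71 - 72) = 0.
Total collected = 6 + 5 + 7 + 0 + 0 = 18.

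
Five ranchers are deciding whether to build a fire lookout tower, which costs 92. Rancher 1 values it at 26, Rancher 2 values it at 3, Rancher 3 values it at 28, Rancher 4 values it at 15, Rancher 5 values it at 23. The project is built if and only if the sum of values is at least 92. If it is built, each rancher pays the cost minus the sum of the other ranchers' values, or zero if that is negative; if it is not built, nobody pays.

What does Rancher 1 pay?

23

Total value 95 ≥ cost 92, so the project is built.
The other ranchers' values sum to 69.
Cost minus that sum is 92 - 69 = 23.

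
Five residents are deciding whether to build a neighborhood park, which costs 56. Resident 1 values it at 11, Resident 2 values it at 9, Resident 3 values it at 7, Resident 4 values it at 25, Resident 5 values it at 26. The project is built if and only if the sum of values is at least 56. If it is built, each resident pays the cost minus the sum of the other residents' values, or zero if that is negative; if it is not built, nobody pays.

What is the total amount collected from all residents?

7

Total value 78 ≥ cost 56, so it is built.
Resident 1: others sum to 67; max(0, 56 - 67) = 0.
Resident 2: others sum to 69; max(0, 56 - 69) = 0.
Resident 3: others sum to 71; max(0, 56 - 71) = 0.
Resident 4: others sum to 53; max(0, 56 - 53) = 3.
Resident 5: others sum to 52; max(0, 56 - 52) = 4.
Total collected = 0 + 0 + 0 + 3 + 4 = 7.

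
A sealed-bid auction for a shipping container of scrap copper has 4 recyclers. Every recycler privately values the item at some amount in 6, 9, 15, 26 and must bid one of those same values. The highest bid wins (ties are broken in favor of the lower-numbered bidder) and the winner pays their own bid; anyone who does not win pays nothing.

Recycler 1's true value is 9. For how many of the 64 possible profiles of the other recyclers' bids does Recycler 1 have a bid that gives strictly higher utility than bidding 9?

Others bid (6, 6, 6): truth gives 0; bid 6 gives 3 > 0. Violating.
Others bid (6, 6, 9): truth gives 0; no alternative beats it.
Others bid (6, 6, 15): truth gives 0; no alternative beats it.
(Checking all 64 profiles: 1 has a profitable deviation, 63 do not.)

1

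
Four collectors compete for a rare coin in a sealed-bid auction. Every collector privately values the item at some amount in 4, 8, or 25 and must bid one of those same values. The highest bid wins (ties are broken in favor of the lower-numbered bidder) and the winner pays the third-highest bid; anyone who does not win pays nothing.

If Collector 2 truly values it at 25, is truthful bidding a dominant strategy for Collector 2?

Yes

Check each profile of the others' bids and compare truth against every alternative bid.
Others bid (4, 4, 25): truth gives 21, best alternative gives 0.
Others bid (4, 25, 4): truth gives 21, best alternative gives 0.
Others bid (8, 4, 4): truth gives 21, best alternative gives 0.
Others bid (4, 8, 25): truth gives 17, best alternative gives 0.
Others bid (4, 25, 8): truth gives 17, best alternative gives 0.
Others bid (8, 4, 8): truth gives 17, best alternative gives 0.
(Remaining 21 profiles checked similarly; truth is weakly best in each.)
In every case the truthful bid is at least as good as any alternative, so it is a dominant strategy.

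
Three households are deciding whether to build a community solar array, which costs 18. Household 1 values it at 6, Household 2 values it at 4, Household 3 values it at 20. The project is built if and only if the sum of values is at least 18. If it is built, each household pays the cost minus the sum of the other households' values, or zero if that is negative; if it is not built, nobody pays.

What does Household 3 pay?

Total value 30 ≥ cost 18, so the project is built.
The other households' values sum to 10.
Cost minus that sum is 18 - 10 = 8.

8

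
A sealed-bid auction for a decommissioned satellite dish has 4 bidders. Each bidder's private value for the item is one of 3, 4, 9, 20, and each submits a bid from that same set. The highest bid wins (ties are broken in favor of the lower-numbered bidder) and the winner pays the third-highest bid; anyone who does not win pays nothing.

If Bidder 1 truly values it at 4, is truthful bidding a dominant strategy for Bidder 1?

Consider the case where Bidder 2 bids 3, Bidder 3 bids 3 and Bidder 4 bids 9.
Truthful bid 4: loses, pays 0, utility 0.
Bid 9 instead: wins, pays 3, utility 4 - 3 = 1.
Since 1 > 0, bidding 9 is strictly better here, so truthful bidding is not dominant.

No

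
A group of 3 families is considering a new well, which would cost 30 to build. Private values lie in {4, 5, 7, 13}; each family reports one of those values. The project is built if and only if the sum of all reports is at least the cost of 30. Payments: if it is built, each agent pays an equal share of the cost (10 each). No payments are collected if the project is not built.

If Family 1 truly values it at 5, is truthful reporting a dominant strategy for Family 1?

Yes

Check each profile of the others' reports and compare truth against every alternative report.
Others report (13, 13): truth gives -5, best alternative gives -5.
Others report (4, 4): truth gives 0, best alternative gives 0.
Others report (4, 5): truth gives 0, best alternative gives 0.
Others report (4, 7): truth gives 0, best alternative gives 0.
Others report (4, 13): truth gives 0, best alternative gives 0.
Others report (5, 4): truth gives 0, best alternative gives 0.
(Remaining 10 profiles checked similarly; truth is weakly best in each.)
In every case the truthful report is at least as good as any alternative, so it is a dominant strategy.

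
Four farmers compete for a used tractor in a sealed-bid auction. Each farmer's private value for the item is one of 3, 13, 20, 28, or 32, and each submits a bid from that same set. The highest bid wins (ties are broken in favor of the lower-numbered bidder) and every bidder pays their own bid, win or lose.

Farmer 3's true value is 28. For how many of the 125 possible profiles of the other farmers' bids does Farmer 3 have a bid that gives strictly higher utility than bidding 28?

101

Others bid (3, 3, 3): truth gives 0; bid 13 gives 15 > 0. Violating.
Others bid (3, 3, 13): truth gives 0; bid 13 gives 15 > 0. Violating.
Others bid (3, 3, 20): truth gives 0; bid 20 gives 8 > 0. Violating.
Others bid (3, 3, 32): truth gives -28; bid 3 gives -3 > -28. Violating.
Others bid (3, 3, 28): truth gives 0; no alternative beats it.
Others bid (3, 13, 28): truth gives 0; no alternative beats it.
(Checking all 125 profiles: 101 have a profitable deviation, 24 do not.)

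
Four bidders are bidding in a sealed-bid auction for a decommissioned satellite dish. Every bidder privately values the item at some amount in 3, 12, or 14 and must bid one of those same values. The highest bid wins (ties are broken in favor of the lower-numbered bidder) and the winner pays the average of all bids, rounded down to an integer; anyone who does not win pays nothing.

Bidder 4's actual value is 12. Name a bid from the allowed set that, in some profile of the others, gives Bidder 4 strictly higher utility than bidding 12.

Suppose Bidder 1 bids 3, Bidder 2 bids 3 and Bidder 3 bids 12.
Bid 12: loses, pays 0, utility 0.
Bid 14: wins, pays 8, utility 12 - 8 = 4.
So bidding 14 beats truth here (4 > 0).

14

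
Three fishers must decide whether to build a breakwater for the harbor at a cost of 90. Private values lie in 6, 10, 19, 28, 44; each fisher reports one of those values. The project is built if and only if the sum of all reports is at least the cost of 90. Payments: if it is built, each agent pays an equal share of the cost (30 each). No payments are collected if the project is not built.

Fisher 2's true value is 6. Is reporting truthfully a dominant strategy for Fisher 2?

Check each profile of the others' reports and compare truth against every alternative report.
Others report (44, 44): truth gives -24, best alternative gives -24.
Others report (6, 6): truth gives 0, best alternative gives 0.
Others report (6, 10): truth gives 0, best alternative gives 0.
Others report (6, 19): truth gives 0, best alternative gives 0.
Others report (6, 28): truth gives 0, best alternative gives 0.
Others report (6, 44): truth gives 0, best alternative gives 0.
(Remaining 19 profiles checked similarly; truth is weakly best in each.)
In every case the truthful report is at least as good as any alternative, so it is a dominant strategy.

Yes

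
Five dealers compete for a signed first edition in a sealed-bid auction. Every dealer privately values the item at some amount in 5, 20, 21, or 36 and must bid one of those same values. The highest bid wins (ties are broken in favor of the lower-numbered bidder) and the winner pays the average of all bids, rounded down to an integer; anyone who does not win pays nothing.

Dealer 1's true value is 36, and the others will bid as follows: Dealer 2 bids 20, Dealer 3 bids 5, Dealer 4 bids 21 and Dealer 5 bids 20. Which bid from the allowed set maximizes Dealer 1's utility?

Bid 5: loses, pays 0, utility 0.
Bid 20: loses, pays 0, utility 0.
Bid 21: wins, pays 17, utility 36 - 17 = 19.
Bid 36: wins, pays 20, utility 36 - 20 = 16.
The best choice is 21 with utility 19.

21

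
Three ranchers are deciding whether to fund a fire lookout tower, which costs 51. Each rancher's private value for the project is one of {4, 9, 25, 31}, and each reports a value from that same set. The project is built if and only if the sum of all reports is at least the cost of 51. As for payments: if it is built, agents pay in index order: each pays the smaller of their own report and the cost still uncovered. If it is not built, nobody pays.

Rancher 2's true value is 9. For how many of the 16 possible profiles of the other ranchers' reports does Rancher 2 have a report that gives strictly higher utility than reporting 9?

4

Others report (25, 25): truth gives 0; report 4 gives 5 > 0. Violating.
Others report (25, 31): truth gives 0; report 4 gives 5 > 0. Violating.
Others report (31, 25): truth gives 0; report 4 gives 5 > 0. Violating.
Others report (31, 31): truth gives 0; report 4 gives 5 > 0. Violating.
Others report (4, 4): truth gives 0; no alternative beats it.
Others report (4, 9): truth gives 0; no alternative beats it.
(Checking all 16 profiles: 4 have a profitable deviation, 12 do not.)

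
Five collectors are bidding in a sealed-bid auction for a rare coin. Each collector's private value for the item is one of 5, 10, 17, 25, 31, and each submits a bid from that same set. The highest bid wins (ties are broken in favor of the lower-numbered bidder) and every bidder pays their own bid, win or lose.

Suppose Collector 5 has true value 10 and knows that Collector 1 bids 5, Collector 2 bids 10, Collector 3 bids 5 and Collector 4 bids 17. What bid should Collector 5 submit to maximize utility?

5

Bid 5: loses but pays 5, utility -5.
Bid 10: loses but pays 10, utility -10.
Bid 17: loses but pays 17, utility -17.
Bid 25: wins, pays 25, utility 10 - 25 = -15.
Bid 31: wins, pays 31, utility 10 - 31 = -21.
The best choice is 5 with utility -5.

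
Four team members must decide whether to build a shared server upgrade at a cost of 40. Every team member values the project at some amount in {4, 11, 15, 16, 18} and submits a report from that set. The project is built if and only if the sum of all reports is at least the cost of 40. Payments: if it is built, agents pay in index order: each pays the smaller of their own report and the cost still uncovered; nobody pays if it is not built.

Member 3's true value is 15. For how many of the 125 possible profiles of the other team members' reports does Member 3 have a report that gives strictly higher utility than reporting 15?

Others report (4, 11, 15): truth gives 0; report 11 gives 4 > 0. Violating.
Others report (4, 11, 16): truth gives 0; report 11 gives 4 > 0. Violating.
Others report (4, 11, 18): truth gives 0; report 11 gives 4 > 0. Violating.
Others report (4, 15, 11): truth gives 0; report 11 gives 4 > 0. Violating.
Others report (4, 4, 4): truth gives 0; no alternative beats it.
Others report (4, 4, 11): truth gives 0; no alternative beats it.
(Checking all 125 profiles: 99 have a profitable deviation, 26 do not.)

99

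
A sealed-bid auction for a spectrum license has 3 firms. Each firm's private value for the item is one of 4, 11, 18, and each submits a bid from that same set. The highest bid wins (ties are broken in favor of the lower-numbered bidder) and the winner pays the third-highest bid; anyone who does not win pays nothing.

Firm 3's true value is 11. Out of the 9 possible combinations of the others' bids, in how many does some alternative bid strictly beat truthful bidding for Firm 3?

2

Others bid (4, 11): truth gives 0; bid 18 gives 7 > 0. Violating.
Others bid (11, 4): truth gives 0; bid 18 gives 7 > 0. Violating.
Others bid (4, 4): truth gives 7; no alternative beats it.
Others bid (4, 18): truth gives 0; no alternative beats it.
(Checking all 9 profiles: 2 have a profitable deviation, 7 do not.)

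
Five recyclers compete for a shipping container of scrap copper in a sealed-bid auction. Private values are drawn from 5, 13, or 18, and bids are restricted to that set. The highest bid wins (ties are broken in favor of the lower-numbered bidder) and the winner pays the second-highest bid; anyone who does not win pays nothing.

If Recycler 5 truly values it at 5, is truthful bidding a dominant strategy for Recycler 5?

Check each profile of the others' bids and compare truth against every alternative bid.
Others bid (5, 5, 5, 5): truth gives 0, best alternative gives 0.
Others bid (5, 5, 5, 13): truth gives 0, best alternative gives 0.
Others bid (5, 5, 5, 18): truth gives 0, best alternative gives 0.
Others bid (5, 5, 13, 5): truth gives 0, best alternative gives 0.
Others bid (5, 5, 13, 13): truth gives 0, best alternative gives 0.
Others bid (5, 5, 13, 18): truth gives 0, best alternative gives 0.
(Remaining 75 profiles checked similarly; truth is weakly best in each.)
In every case the truthful bid is at least as good as any alternative, so it is a dominant strategy.

Yes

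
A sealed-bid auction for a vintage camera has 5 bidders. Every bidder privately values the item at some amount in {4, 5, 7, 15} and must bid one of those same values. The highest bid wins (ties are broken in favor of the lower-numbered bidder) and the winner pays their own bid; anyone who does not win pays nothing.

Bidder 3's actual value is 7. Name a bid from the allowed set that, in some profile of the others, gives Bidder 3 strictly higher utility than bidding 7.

Suppose Bidder 1 bids 4, Bidder 2 bids 4, Bidder 4 bids 4 and Bidder 5 bids 4.
Bid 7: wins, pays 7, utility 7 - 7 = 0.
Bid 5: wins, pays 5, utility 7 - 5 = 2.
So bidding 5 beats truth here (2 > 0).

5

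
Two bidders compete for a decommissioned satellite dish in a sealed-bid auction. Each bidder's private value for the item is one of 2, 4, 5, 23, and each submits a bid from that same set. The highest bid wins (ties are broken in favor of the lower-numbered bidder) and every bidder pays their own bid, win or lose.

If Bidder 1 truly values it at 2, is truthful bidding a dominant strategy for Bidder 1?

Yes

Check each profile of the others' bids and compare truth against every alternative bid.
Others bid (2): truth gives 0, best alternative gives -2.
Others bid (23): truth gives -2, best alternative gives -4.
Others bid (5): truth gives -2, best alternative gives -3.
Others bid (4): truth gives -2, best alternative gives -2.
In every case the truthful bid is at least as good as any alternative, so it is a dominant strategy.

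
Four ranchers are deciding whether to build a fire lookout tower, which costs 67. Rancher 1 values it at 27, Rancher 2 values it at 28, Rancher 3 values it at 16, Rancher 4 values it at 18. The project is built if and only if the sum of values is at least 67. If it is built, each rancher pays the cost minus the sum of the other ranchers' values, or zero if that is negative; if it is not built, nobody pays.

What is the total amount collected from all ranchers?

11

Total value 89 ≥ cost 67, so it is built.
Rancher 1: others sum to 62; max(0, 67 - 62) = 5.
Rancher 2: others sum to 61; max(0, 67 - 61) = 6.
Rancher 3: others sum to 73; max(0, 67 - 73) = 0.
Rancher 4: others sum to 71; max(0, 67 - 71) = 0.
Total collected = 5 + 6 + 0 + 0 = 11.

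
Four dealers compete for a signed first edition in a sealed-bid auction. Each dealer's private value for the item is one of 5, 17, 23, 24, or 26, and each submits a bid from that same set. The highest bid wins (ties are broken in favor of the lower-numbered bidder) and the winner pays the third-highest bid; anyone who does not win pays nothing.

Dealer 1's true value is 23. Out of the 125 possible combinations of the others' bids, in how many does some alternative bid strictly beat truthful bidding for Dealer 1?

24

Others bid (5, 5, 24): truth gives 0; bid 24 gives 18 > 0. Violating.
Others bid (5, 5, 26): truth gives 0; bid 26 gives 18 > 0. Violating.
Others bid (5, 17, 24): truth gives 0; bid 24 gives 6 > 0. Violating.
Others bid (5, 17, 26): truth gives 0; bid 26 gives 6 > 0. Violating.
Others bid (5, 5, 5): truth gives 18; no alternative beats it.
Others bid (5, 5, 17): truth gives 18; no alternative beats it.
(Checking all 125 profiles: 24 have a profitable deviation, 101 do not.)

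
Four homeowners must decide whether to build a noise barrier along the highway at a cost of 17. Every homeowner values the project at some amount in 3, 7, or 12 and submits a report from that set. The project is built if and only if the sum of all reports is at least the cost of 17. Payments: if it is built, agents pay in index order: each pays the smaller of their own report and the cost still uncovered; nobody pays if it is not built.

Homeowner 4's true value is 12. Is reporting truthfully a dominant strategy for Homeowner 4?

Yes

Check each profile of the others' reports and compare truth against every alternative report.
Others report (3, 3, 3): truth gives 4, best alternative gives 0.
Others report (3, 3, 12): truth gives 12, best alternative gives 12.
Others report (3, 7, 7): truth gives 12, best alternative gives 12.
Others report (3, 7, 12): truth gives 12, best alternative gives 12.
Others report (3, 12, 3): truth gives 12, best alternative gives 12.
Others report (3, 12, 7): truth gives 12, best alternative gives 12.
(Remaining 21 profiles checked similarly; truth is weakly best in each.)
In every case the truthful report is at least as good as any alternative, so it is a dominant strategy.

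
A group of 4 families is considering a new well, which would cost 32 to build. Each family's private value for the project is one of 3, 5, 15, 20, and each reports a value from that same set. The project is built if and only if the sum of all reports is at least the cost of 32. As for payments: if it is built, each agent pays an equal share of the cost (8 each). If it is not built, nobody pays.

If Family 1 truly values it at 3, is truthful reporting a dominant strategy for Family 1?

Yes

Check each profile of the others' reports and compare truth against every alternative report.
Others report (3, 5, 20): truth gives 0, best alternative gives -5.
Others report (3, 20, 5): truth gives 0, best alternative gives -5.
Others report (5, 3, 20): truth gives 0, best alternative gives -5.
Others report (5, 20, 3): truth gives 0, best alternative gives -5.
Others report (20, 3, 5): truth gives 0, best alternative gives -5.
Others report (20, 5, 3): truth gives 0, best alternative gives -5.
(Remaining 58 profiles checked similarly; truth is weakly best in each.)
In every case the truthful report is at least as good as any alternative, so it is a dominant strategy.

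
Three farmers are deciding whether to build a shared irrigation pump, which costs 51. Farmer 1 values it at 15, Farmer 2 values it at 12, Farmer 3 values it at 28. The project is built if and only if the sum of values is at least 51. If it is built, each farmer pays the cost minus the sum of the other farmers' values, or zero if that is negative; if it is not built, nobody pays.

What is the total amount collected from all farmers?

43

Total value 55 ≥ cost 51, so it is built.
Farmer 1: others sum to 40; max(0, 51 - 40) = 11.
Farmer 2: others sum to 43; max(0, 51 - 43) = 8.
Farmer 3: others sum to 27; max(0, 51 - 27) = 24.
Total collected = 11 + 8 + 24 = 43.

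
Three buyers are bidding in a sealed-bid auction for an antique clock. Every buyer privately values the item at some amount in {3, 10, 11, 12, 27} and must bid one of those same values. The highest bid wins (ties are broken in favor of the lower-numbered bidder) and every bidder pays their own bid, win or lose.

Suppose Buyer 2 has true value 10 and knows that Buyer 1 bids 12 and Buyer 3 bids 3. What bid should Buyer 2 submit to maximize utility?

Bid 3: loses but pays 3, utility -3.
Bid 10: loses but pays 10, utility -10.
Bid 11: loses but pays 11, utility -11.
Bid 12: loses but pays 12, utility -12.
Bid 27: wins, pays 27, utility 10 - 27 = -17.
The best choice is 3 with utility -3.

3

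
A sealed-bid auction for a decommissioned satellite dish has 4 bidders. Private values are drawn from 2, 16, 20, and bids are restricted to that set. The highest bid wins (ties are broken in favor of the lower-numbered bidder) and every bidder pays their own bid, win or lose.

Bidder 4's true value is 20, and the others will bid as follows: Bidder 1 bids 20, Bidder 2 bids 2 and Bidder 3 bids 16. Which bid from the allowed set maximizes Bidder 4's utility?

2

Bid 2: loses but pays 2, utility -2.
Bid 16: loses but pays 16, utility -16.
Bid 20: loses but pays 20, utility -20.
The best choice is 2 with utility -2.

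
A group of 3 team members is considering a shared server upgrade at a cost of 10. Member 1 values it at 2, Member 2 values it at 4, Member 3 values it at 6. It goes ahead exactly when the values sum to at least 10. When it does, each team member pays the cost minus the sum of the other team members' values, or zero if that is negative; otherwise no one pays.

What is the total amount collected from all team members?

Total value 12 ≥ cost 10, so it is built.
Member 1: others sum to 10; max(0, 10 - 10) = 0.
Member 2: others sum to 8; max(0, 10 - 8) = 2.
Member 3: others sum to 6; max(0, 10 - 6) = 4.
Total collected = 0 + 2 + 4 = 6.

6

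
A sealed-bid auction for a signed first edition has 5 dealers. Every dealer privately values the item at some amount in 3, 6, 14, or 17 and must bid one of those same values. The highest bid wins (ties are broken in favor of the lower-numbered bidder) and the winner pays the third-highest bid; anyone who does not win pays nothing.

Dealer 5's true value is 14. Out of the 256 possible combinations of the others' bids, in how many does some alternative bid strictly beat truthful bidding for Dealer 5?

32

Others bid (3, 3, 3, 14): truth gives 0; bid 17 gives 11 > 0. Violating.
Others bid (3, 3, 6, 14): truth gives 0; bid 17 gives 8 > 0. Violating.
Others bid (3, 3, 14, 3): truth gives 0; bid 17 gives 11 > 0. Violating.
Others bid (3, 3, 14, 6): truth gives 0; bid 17 gives 8 > 0. Violating.
Others bid (3, 3, 3, 3): truth gives 11; no alternative beats it.
Others bid (3, 3, 3, 6): truth gives 11; no alternative beats it.
(Checking all 256 profiles: 32 have a profitable deviation, 224 do not.)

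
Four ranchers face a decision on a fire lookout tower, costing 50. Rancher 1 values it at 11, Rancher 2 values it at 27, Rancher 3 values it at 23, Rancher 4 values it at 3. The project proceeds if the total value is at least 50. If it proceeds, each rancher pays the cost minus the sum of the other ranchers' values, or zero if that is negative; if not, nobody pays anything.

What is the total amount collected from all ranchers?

Total value 64 ≥ cost 50, so it is built.
Rancher 1: others sum to 53; max(0, 50 - 53) = 0.
Rancher 2: others sum to 37; max(0, 50 - 37) = 13.
Rancher 3: others sum to 41; max(0, 50 - 41) = 9.
Rancher 4: others sum to 61; max(0, 50 - 61) = 0.
Total collected = 0 + 13 + 9 + 0 = 22.

22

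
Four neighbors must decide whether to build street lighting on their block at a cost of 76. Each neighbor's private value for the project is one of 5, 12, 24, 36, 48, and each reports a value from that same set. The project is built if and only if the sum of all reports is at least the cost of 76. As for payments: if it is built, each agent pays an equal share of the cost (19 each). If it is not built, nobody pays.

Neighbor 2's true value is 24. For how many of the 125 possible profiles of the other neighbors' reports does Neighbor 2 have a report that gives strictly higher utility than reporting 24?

19

Others report (5, 5, 24): truth gives 0; report 48 gives 5 > 0. Violating.
Others report (5, 5, 36): truth gives 0; report 36 gives 5 > 0. Violating.
Others report (5, 12, 12): truth gives 0; report 48 gives 5 > 0. Violating.
Others report (5, 12, 24): truth gives 0; report 36 gives 5 > 0. Violating.
Others report (5, 5, 5): truth gives 0; no alternative beats it.
Others report (5, 5, 12): truth gives 0; no alternative beats it.
(Checking all 125 profiles: 19 have a profitable deviation, 106 do not.)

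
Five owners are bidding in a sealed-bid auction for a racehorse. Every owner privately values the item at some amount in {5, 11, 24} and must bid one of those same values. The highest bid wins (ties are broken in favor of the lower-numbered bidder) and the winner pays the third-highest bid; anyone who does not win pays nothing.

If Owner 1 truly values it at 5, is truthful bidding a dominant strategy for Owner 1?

Check each profile of the others' bids and compare truth against every alternative bid.
Others bid (5, 5, 11, 11): truth gives 0, best alternative gives -6.
Others bid (5, 11, 5, 11): truth gives 0, best alternative gives -6.
Others bid (5, 11, 11, 5): truth gives 0, best alternative gives -6.
Others bid (5, 11, 11, 11): truth gives 0, best alternative gives -6.
Others bid (11, 5, 5, 11): truth gives 0, best alternative gives -6.
Others bid (11, 5, 11, 5): truth gives 0, best alternative gives -6.
(Remaining 75 profiles checked similarly; truth is weakly best in each.)
In every case the truthful bid is at least as good as any alternative, so it is a dominant strategy.

Yes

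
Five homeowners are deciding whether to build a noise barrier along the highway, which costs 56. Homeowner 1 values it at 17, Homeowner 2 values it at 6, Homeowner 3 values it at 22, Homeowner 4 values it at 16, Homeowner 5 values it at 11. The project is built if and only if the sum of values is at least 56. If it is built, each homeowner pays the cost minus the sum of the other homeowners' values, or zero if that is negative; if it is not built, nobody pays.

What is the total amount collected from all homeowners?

Total value 72 ≥ cost 56, so it is built.
Homeowner 1: others sum to 55; max(0, 56 - 55) = 1.
Homeowner 2: others sum to 66; max(0, 56 - 66) = 0.
Homeowner 3: others sum to 50; max(0, 56 - 50) = 6.
Homeowner 4: others sum to 56; max(0, 56 - 56) = 0.
Homeowner 5: others sum to 61; max(0, 56 - 61) = 0.
Total collected = 1 + 0 + 6 + 0 + 0 = 7.

7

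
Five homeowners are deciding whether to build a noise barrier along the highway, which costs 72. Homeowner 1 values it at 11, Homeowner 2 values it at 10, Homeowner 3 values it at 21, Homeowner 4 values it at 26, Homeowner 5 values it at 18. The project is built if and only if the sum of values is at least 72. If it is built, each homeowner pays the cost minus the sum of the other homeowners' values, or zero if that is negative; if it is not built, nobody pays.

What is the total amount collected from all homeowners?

23

Total value 86 ≥ cost 72, so it is built.
Homeowner 1: others sum to 75; max(0, 72 - 75) = 0.
Homeowner 2: others sum to 76; max(0, 72 - 76) = 0.
Homeowner 3: others sum to 65; max(0, 72 - 65) = 7.
Homeowner 4: others sum to 60; max(0, 72 - 60) = 12.
Homeowner 5: others sum to 68; max(0, 72 - 68) = 4.
Total collected = 0 + 0 + 7 + 12 + 4 = 23.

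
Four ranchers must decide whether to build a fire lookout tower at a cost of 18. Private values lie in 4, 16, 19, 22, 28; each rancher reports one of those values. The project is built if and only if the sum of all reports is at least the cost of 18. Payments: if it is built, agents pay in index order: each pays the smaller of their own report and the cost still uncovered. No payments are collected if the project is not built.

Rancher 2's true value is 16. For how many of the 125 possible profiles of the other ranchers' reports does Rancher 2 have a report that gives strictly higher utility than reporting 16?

Others report (4, 4, 16): truth gives 2; report 4 gives 12 > 2. Violating.
Others report (4, 4, 19): truth gives 2; report 4 gives 12 > 2. Violating.
Others report (4, 4, 22): truth gives 2; report 4 gives 12 > 2. Violating.
Others report (4, 4, 28): truth gives 2; report 4 gives 12 > 2. Violating.
Others report (4, 4, 4): truth gives 2; no alternative beats it.
Others report (16, 4, 4): truth gives 14; no alternative beats it.
(Checking all 125 profiles: 24 have a profitable deviation, 101 do not.)

24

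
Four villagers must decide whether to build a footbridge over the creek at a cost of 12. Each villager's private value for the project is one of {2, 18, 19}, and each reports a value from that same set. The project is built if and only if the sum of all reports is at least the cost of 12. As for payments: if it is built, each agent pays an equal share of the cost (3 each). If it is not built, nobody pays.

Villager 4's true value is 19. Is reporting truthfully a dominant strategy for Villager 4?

Yes

Check each profile of the others' reports and compare truth against every alternative report.
Others report (2, 2, 2): truth gives 16, best alternative gives 16.
Others report (2, 2, 18): truth gives 16, best alternative gives 16.
Others report (2, 2, 19): truth gives 16, best alternative gives 16.
Others report (2, 18, 2): truth gives 16, best alternative gives 16.
Others report (2, 18, 18): truth gives 16, best alternative gives 16.
Others report (2, 18, 19): truth gives 16, best alternative gives 16.
(Remaining 21 profiles checked similarly; truth is weakly best in each.)
In every case the truthful report is at least as good as any alternative, so it is a dominant strategy.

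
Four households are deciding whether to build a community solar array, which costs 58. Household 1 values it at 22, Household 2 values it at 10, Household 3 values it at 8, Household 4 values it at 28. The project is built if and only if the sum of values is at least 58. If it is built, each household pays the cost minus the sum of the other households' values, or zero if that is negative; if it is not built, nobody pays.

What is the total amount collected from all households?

Total value 68 ≥ cost 58, so it is built.
Household 1: others sum to 46; max(0, 58 - 46) = 12.
Household 2: others sum to 58; max(0, 58 - 58) = 0.
Household 3: others sum to 60; max(0, 58 - 60) = 0.
Household 4: others sum to 40; max(0, 58 - 40) = 18.
Total collected = 12 + 0 + 0 + 18 = 30.

30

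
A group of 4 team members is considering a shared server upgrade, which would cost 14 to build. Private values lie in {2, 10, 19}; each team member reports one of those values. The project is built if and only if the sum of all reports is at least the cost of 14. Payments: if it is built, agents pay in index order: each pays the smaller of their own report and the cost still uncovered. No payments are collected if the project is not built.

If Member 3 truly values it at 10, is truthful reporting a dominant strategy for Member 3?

No

Consider the case where Member 1 reports 2, Member 2 reports 2 and Member 4 reports 10.
Truthful report 10: project built, pays 10, utility 10 - 10 = 0.
Report 2 instead: project built, pays 2, utility 10 - 2 = 8.
Since 8 > 0, reporting 2 is strictly better here, so truthful reporting is not dominant.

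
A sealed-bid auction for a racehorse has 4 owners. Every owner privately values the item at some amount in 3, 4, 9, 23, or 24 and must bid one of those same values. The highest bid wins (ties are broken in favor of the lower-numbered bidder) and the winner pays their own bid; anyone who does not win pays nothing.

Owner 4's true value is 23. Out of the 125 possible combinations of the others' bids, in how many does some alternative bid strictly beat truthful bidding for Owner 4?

8

Others bid (3, 3, 3): truth gives 0; bid 4 gives 19 > 0. Violating.
Others bid (3, 3, 4): truth gives 0; bid 9 gives 14 > 0. Violating.
Others bid (3, 4, 3): truth gives 0; bid 9 gives 14 > 0. Violating.
Others bid (3, 4, 4): truth gives 0; bid 9 gives 14 > 0. Violating.
Others bid (3, 3, 9): truth gives 0; no alternative beats it.
Others bid (3, 3, 23): truth gives 0; no alternative beats it.
(Checking all 125 profiles: 8 have a profitable deviation, 117 do not.)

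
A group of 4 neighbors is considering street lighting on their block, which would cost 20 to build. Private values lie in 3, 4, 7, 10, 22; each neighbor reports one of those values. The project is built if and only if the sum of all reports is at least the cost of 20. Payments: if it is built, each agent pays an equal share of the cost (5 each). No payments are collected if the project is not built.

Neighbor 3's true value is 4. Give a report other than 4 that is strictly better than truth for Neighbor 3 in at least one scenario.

Suppose Neighbor 1 reports 3, Neighbor 2 reports 3 and Neighbor 4 reports 10.
Report 4: project built, pays 5, utility 4 - 5 = -1.
Report 3: project not built, utility 0.
So reporting 3 beats truth here (0 > -1).

3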